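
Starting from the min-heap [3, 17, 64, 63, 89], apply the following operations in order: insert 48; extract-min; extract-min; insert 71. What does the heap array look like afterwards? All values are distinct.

[48, 63, 89, 64, 71]

insert 48:
  append 48 at index 5 → [3, 17, 64, 63, 89, 48]
  48 < parent 64 at index 2, swap → [3, 17, 48, 63, 89, 64]
extract-min → returns 3:
  remove root 3; move last element 64 to root → [64, 17, 48, 63, 89]
  64 vs smaller child 17 at index 1, swap → [17, 64, 48, 63, 89]
  64 vs smaller child 63 at index 3, swap → [17, 63, 48, 64, 89]
extract-min → returns 17:
  remove root 17; move last element 89 to root → [89, 63, 48, 64]
  89 vs smaller child 48 at index 2, swap → [48, 63, 89, 64]
insert 71:
  append 71 at index 4 → [48, 63, 89, 64, 71] (no swap needed)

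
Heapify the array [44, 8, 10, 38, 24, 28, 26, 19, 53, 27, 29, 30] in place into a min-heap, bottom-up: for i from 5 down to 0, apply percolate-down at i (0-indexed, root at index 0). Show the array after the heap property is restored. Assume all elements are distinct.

[8, 19, 10, 38, 24, 28, 26, 44, 53, 27, 29, 30]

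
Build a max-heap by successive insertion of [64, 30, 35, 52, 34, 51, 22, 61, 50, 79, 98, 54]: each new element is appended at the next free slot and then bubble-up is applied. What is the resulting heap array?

[98, 79, 54, 52, 64, 51, 22, 30, 50, 34, 61, 35]

Insert 64:
  append 64 at index 0 → [64] (no swap needed)
Insert 30:
  append 30 at index 1 → [64, 30] (no swap needed)
Insert 35:
  append 35 at index 2 → [64, 30, 35] (no swap needed)
Insert 52:
  append 52 at index 3 → [64, 30, 35, 52]
  52 > parent 30 at index 1, swap → [64, 52, 35, 30]
Insert 34:
  append 34 at index 4 → [64, 52, 35, 30, 34] (no swap needed)
Insert 51:
  append 51 at index 5 → [64, 52, 35, 30, 34, 51]
  51 > parent 35 at index 2, swap → [64, 52, 51, 30, 34, 35]
Insert 22:
  append 22 at index 6 → [64, 52, 51, 30, 34, 35, 22] (no swap needed)
Insert 61:
  append 61 at index 7 → [64, 52, 51, 30, 34, 35, 22, 61]
  61 > parent 30 at index 3, swap → [64, 52, 51, 61, 34, 35, 22, 30]
  61 > parent 52 at index 1, swap → [64, 61, 51, 52, 34, 35, 22, 30]
Insert 50:
  append 50 at index 8 → [64, 61, 51, 52, 34, 35, 22, 30, 50] (no swap needed)
Insert 79:
  append 79 at index 9 → [64, 61, 51, 52, 34, 35, 22, 30, 50, 79]
  79 > parent 34 at index 4, swap → [64, 61, 51, 52, 79, 35, 22, 30, 50, 34]
  79 > parent 61 at index 1, swap → [64, 79, 51, 52, 61, 35, 22, 30, 50, 34]
  79 > parent 64 at index 0, swap → [79, 64, 51, 52, 61, 35, 22, 30, 50, 34]
Insert 98:
  append 98 at index 10 → [79, 64, 51, 52, 61, 35, 22, 30, 50, 34, 98]
  98 > parent 61 at index 4, swap → [79, 64, 51, 52, 98, 35, 22, 30, 50, 34, 61]
  98 > parent 64 at index 1, swap → [79, 98, 51, 52, 64, 35, 22, 30, 50, 34, 61]
  98 > parent 79 at index 0, swap → [98, 79, 51, 52, 64, 35, 22, 30, 50, 34, 61]
Insert 54:
  append 54 at index 11 → [98, 79, 51, 52, 64, 35, 22, 30, 50, 34, 61, 54]
  54 > parent 35 at index 5, swap → [98, 79, 51, 52, 64, 54, 22, 30, 50, 34, 61, 35]
  54 > parent 51 at index 2, swap → [98, 79, 54, 52, 64, 51, 22, 30, 50, 34, 61, 35]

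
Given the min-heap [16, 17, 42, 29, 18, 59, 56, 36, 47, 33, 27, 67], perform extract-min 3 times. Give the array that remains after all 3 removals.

[27, 29, 42, 36, 33, 59, 56, 67, 47]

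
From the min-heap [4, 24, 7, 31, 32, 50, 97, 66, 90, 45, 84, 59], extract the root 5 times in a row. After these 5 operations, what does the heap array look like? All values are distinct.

extract-min #1 returns 4:
  remove root 4; move last element 59 to root → [59, 24, 7, 31, 32, 50, 97, 66, 90, 45, 84]
  59 vs smaller child 7 at index 2, swap → [7, 24, 59, 31, 32, 50, 97, 66, 90, 45, 84]
  59 vs smaller child 50 at index 5, swap → [7, 24, 50, 31, 32, 59, 97, 66, 90, 45, 84]
extract-min #2 returns 7:
  remove root 7; move last element 84 to root → [84, 24, 50, 31, 32, 59, 97, 66, 90, 45]
  84 vs smaller child 24 at index 1, swap → [24, 84, 50, 31, 32, 59, 97, 66, 90, 45]
  84 vs smaller child 31 at index 3, swap → [24, 31, 50, 84, 32, 59, 97, 66, 90, 45]
  84 vs smaller child 66 at index 7, swap → [24, 31, 50, 66, 32, 59, 97, 84, 90, 45]
extract-min #3 returns 24:
  remove root 24; move last element 45 to root → [45, 31, 50, 66, 32, 59, 97, 84, 90]
  45 vs smaller child 31 at index 1, swap → [31, 45, 50, 66, 32, 59, 97, 84, 90]
  45 vs smaller child 32 at index 4, swap → [31, 32, 50, 66, 45, 59, 97, 84, 90]
extract-min #4 returns 31:
  remove root 31; move last element 90 to root → [90, 32, 50, 66, 45, 59, 97, 84]
  90 vs smaller child 32 at index 1, swap → [32, 90, 50, 66, 45, 59, 97, 84]
  90 vs smaller child 45 at index 4, swap → [32, 45, 50, 66, 90, 59, 97, 84]
extract-min #5 returns 32:
  remove root 32; move last element 84 to root → [84, 45, 50, 66, 90, 59, 97]
  84 vs smaller child 45 at index 1, swap → [45, 84, 50, 66, 90, 59, 97]
  84 vs smaller child 66 at index 3, swap → [45, 66, 50, 84, 90, 59, 97]

[45, 66, 50, 84, 90, 59, 97]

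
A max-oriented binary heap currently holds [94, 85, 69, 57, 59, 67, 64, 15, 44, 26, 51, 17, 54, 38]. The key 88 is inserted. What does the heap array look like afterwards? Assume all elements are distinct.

append 88 at index 14 → [94, 85, 69, 57, 59, 67, 64, 15, 44, 26, 51, 17, 54, 38, 88]
88 > parent 64 at index 6, swap → [94, 85, 69, 57, 59, 67, 88, 15, 44, 26, 51, 17, 54, 38, 64]
88 > parent 69 at index 2, swap → [94, 85, 88, 57, 59, 67, 69, 15, 44, 26, 51, 17, 54, 38, 64]

[94, 85, 88, 57, 59, 67, 69, 15, 44, 26, 51, 17, 54, 38, 64]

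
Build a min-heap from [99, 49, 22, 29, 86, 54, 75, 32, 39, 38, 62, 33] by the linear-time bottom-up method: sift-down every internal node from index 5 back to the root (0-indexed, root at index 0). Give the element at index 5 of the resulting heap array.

54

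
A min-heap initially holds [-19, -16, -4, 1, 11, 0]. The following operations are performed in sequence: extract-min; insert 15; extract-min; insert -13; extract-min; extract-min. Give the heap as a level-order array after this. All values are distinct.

extract-min → returns -19:
  remove root -19; move last element 0 to root → [0, -16, -4, 1, 11]
  0 vs smaller child -16 at index 1, swap → [-16, 0, -4, 1, 11]
insert 15:
  append 15 at index 5 → [-16, 0, -4, 1, 11, 15] (no swap needed)
extract-min → returns -16:
  remove root -16; move last element 15 to root → [15, 0, -4, 1, 11]
  15 vs smaller child -4 at index 2, swap → [-4, 0, 15, 1, 11]
insert -13:
  append -13 at index 5 → [-4, 0, 15, 1, 11, -13]
  -13 < parent 15 at index 2, swap → [-4, 0, -13, 1, 11, 15]
  -13 < parent -4 at index 0, swap → [-13, 0, -4, 1, 11, 15]
extract-min → returns -13:
  remove root -13; move last element 15 to root → [15, 0, -4, 1, 11]
  15 vs smaller child -4 at index 2, swap → [-4, 0, 15, 1, 11]
extract-min → returns -4:
  remove root -4; move last element 11 to root → [11, 0, 15, 1]
  11 vs smaller child 0 at index 1, swap → [0, 11, 15, 1]
  11 vs only child 1 at index 3, swap → [0, 1, 15, 11]

[0, 1, 15, 11]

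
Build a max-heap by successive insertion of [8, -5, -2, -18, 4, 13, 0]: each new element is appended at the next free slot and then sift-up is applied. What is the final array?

[13, 4, 8, -18, -5, -2, 0]

Insert 8:
  append 8 at index 0 → [8] (no swap needed)
Insert -5:
  append -5 at index 1 → [8, -5] (no swap needed)
Insert -2:
  append -2 at index 2 → [8, -5, -2] (no swap needed)
Insert -18:
  append -18 at index 3 → [8, -5, -2, -18] (no swap needed)
Insert 4:
  append 4 at index 4 → [8, -5, -2, -18, 4]
  4 > parent -5 at index 1, swap → [8, 4, -2, -18, -5]
Insert 13:
  append 13 at index 5 → [8, 4, -2, -18, -5, 13]
  13 > parent -2 at index 2, swap → [8, 4, 13, -18, -5, -2]
  13 > parent 8 at index 0, swap → [13, 4, 8, -18, -5, -2]
Insert 0:
  append 0 at index 6 → [13, 4, 8, -18, -5, -2, 0] (no swap needed)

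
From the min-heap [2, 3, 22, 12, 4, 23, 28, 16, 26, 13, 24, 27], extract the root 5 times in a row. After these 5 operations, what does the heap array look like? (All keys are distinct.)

extract-min #1 returns 2:
  remove root 2; move last element 27 to root → [27, 3, 22, 12, 4, 23, 28, 16, 26, 13, 24]
  27 vs smaller child 3 at index 1, swap → [3, 27, 22, 12, 4, 23, 28, 16, 26, 13, 24]
  27 vs smaller child 4 at index 4, swap → [3, 4, 22, 12, 27, 23, 28, 16, 26, 13, 24]
  27 vs smaller child 13 at index 9, swap → [3, 4, 22, 12, 13, 23, 28, 16, 26, 27, 24]
extract-min #2 returns 3:
  remove root 3; move last element 24 to root → [24, 4, 22, 12, 13, 23, 28, 16, 26, 27]
  24 vs smaller child 4 at index 1, swap → [4, 24, 22, 12, 13, 23, 28, 16, 26, 27]
  24 vs smaller child 12 at index 3, swap → [4, 12, 22, 24, 13, 23, 28, 16, 26, 27]
  24 vs smaller child 16 at index 7, swap → [4, 12, 22, 16, 13, 23, 28, 24, 26, 27]
extract-min #3 returns 4:
  remove root 4; move last element 27 to root → [27, 12, 22, 16, 13, 23, 28, 24, 26]
  27 vs smaller child 12 at index 1, swap → [12, 27, 22, 16, 13, 23, 28, 24, 26]
  27 vs smaller child 13 at index 4, swap → [12, 13, 22, 16, 27, 23, 28, 24, 26]
extract-min #4 returns 12:
  remove root 12; move last element 26 to root → [26, 13, 22, 16, 27, 23, 28, 24]
  26 vs smaller child 13 at index 1, swap → [13, 26, 22, 16, 27, 23, 28, 24]
  26 vs smaller child 16 at index 3, swap → [13, 16, 22, 26, 27, 23, 28, 24]
  26 vs only child 24 at index 7, swap → [13, 16, 22, 24, 27, 23, 28, 26]
extract-min #5 returns 13:
  remove root 13; move last element 26 to root → [26, 16, 22, 24, 27, 23, 28]
  26 vs smaller child 16 at index 1, swap → [16, 26, 22, 24, 27, 23, 28]
  26 vs smaller child 24 at index 3, swap → [16, 24, 22, 26, 27, 23, 28]

[16, 24, 22, 26, 27, 23, 28]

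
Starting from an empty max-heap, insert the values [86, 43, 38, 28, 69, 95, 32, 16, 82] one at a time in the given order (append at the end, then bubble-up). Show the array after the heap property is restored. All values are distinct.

[95, 82, 86, 69, 43, 38, 32, 16, 28]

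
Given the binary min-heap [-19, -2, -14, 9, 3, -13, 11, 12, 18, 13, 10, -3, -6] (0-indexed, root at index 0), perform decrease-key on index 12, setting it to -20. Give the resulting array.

[-20, -2, -19, 9, 3, -14, 11, 12, 18, 13, 10, -3, -13]

set index 12 from -6 to -20 → [-19, -2, -14, 9, 3, -13, 11, 12, 18, 13, 10, -3, -20]
-20 < parent -13 at index 5, swap → [-19, -2, -14, 9, 3, -20, 11, 12, 18, 13, 10, -3, -13]
-20 < parent -14 at index 2, swap → [-19, -2, -20, 9, 3, -14, 11, 12, 18, 13, 10, -3, -13]
-20 < parent -19 at index 0, swap → [-20, -2, -19, 9, 3, -14, 11, 12, 18, 13, 10, -3, -13]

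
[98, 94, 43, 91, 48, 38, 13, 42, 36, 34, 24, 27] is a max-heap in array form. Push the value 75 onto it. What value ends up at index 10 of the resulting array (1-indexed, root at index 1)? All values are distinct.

append 75 at index 13 → [98, 94, 43, 91, 48, 38, 13, 42, 36, 34, 24, 27, 75]
75 > parent 38 at index 6, swap → [98, 94, 43, 91, 48, 75, 13, 42, 36, 34, 24, 27, 38]
75 > parent 43 at index 3, swap → [98, 94, 75, 91, 48, 43, 13, 42, 36, 34, 24, 27, 38]
resulting array: [98, 94, 75, 91, 48, 43, 13, 42, 36, 34, 24, 27, 38]

34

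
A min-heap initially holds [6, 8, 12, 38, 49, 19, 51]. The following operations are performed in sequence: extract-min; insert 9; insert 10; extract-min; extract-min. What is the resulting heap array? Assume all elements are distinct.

extract-min → returns 6:
  remove root 6; move last element 51 to root → [51, 8, 12, 38, 49, 19]
  51 vs smaller child 8 at index 1, swap → [8, 51, 12, 38, 49, 19]
  51 vs smaller child 38 at index 3, swap → [8, 38, 12, 51, 49, 19]
insert 9:
  append 9 at index 6 → [8, 38, 12, 51, 49, 19, 9]
  9 < parent 12 at index 2, swap → [8, 38, 9, 51, 49, 19, 12]
insert 10:
  append 10 at index 7 → [8, 38, 9, 51, 49, 19, 12, 10]
  10 < parent 51 at index 3, swap → [8, 38, 9, 10, 49, 19, 12, 51]
  10 < parent 38 at index 1, swap → [8, 10, 9, 38, 49, 19, 12, 51]
extract-min → returns 8:
  remove root 8; move last element 51 to root → [51, 10, 9, 38, 49, 19, 12]
  51 vs smaller child 9 at index 2, swap → [9, 10, 51, 38, 49, 19, 12]
  51 vs smaller child 12 at index 6, swap → [9, 10, 12, 38, 49, 19, 51]
extract-min → returns 9:
  remove root 9; move last element 51 to root → [51, 10, 12, 38, 49, 19]
  51 vs smaller child 10 at index 1, swap → [10, 51, 12, 38, 49, 19]
  51 vs smaller child 38 at index 3, swap → [10, 38, 12, 51, 49, 19]

[10, 38, 12, 51, 49, 19]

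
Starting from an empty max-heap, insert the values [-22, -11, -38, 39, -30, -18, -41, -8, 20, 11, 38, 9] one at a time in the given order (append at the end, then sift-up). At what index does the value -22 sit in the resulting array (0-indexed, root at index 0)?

7

Insert -22:
  append -22 at index 0 → [-22] (no swap needed)
Insert -11:
  append -11 at index 1 → [-22, -11]
  -11 > parent -22 at index 0, swap → [-11, -22]
Insert -38:
  append -38 at index 2 → [-11, -22, -38] (no swap needed)
Insert 39:
  append 39 at index 3 → [-11, -22, -38, 39]
  39 > parent -22 at index 1, swap → [-11, 39, -38, -22]
  39 > parent -11 at index 0, swap → [39, -11, -38, -22]
Insert -30:
  append -30 at index 4 → [39, -11, -38, -22, -30] (no swap needed)
Insert -18:
  append -18 at index 5 → [39, -11, -38, -22, -30, -18]
  -18 > parent -38 at index 2, swap → [39, -11, -18, -22, -30, -38]
Insert -41:
  append -41 at index 6 → [39, -11, -18, -22, -30, -38, -41] (no swap needed)
Insert -8:
  append -8 at index 7 → [39, -11, -18, -22, -30, -38, -41, -8]
  -8 > parent -22 at index 3, swap → [39, -11, -18, -8, -30, -38, -41, -22]
  -8 > parent -11 at index 1, swap → [39, -8, -18, -11, -30, -38, -41, -22]
Insert 20:
  append 20 at index 8 → [39, -8, -18, -11, -30, -38, -41, -22, 20]
  20 > parent -11 at index 3, swap → [39, -8, -18, 20, -30, -38, -41, -22, -11]
  20 > parent -8 at index 1, swap → [39, 20, -18, -8, -30, -38, -41, -22, -11]
Insert 11:
  append 11 at index 9 → [39, 20, -18, -8, -30, -38, -41, -22, -11, 11]
  11 > parent -30 at index 4, swap → [39, 20, -18, -8, 11, -38, -41, -22, -11, -30]
Insert 38:
  append 38 at index 10 → [39, 20, -18, -8, 11, -38, -41, -22, -11, -30, 38]
  38 > parent 11 at index 4, swap → [39, 20, -18, -8, 38, -38, -41, -22, -11, -30, 11]
  38 > parent 20 at index 1, swap → [39, 38, -18, -8, 20, -38, -41, -22, -11, -30, 11]
Insert 9:
  append 9 at index 11 → [39, 38, -18, -8, 20, -38, -41, -22, -11, -30, 11, 9]
  9 > parent -38 at index 5, swap → [39, 38, -18, -8, 20, 9, -41, -22, -11, -30, 11, -38]
  9 > parent -18 at index 2, swap → [39, 38, 9, -8, 20, -18, -41, -22, -11, -30, 11, -38]
resulting array: [39, 38, 9, -8, 20, -18, -41, -22, -11, -30, 11, -38]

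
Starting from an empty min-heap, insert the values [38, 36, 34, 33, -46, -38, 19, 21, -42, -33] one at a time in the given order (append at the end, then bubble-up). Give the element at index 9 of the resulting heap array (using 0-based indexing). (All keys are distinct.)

34

Insert 38:
  append 38 at index 0 → [38] (no swap needed)
Insert 36:
  append 36 at index 1 → [38, 36]
  36 < parent 38 at index 0, swap → [36, 38]
Insert 34:
  append 34 at index 2 → [36, 38, 34]
  34 < parent 36 at index 0, swap → [34, 38, 36]
Insert 33:
  append 33 at index 3 → [34, 38, 36, 33]
  33 < parent 38 at index 1, swap → [34, 33, 36, 38]
  33 < parent 34 at index 0, swap → [33, 34, 36, 38]
Insert -46:
  append -46 at index 4 → [33, 34, 36, 38, -46]
  -46 < parent 34 at index 1, swap → [33, -46, 36, 38, 34]
  -46 < parent 33 at index 0, swap → [-46, 33, 36, 38, 34]
Insert -38:
  append -38 at index 5 → [-46, 33, 36, 38, 34, -38]
  -38 < parent 36 at index 2, swap → [-46, 33, -38, 38, 34, 36]
Insert 19:
  append 19 at index 6 → [-46, 33, -38, 38, 34, 36, 19] (no swap needed)
Insert 21:
  append 21 at index 7 → [-46, 33, -38, 38, 34, 36, 19, 21]
  21 < parent 38 at index 3, swap → [-46, 33, -38, 21, 34, 36, 19, 38]
  21 < parent 33 at index 1, swap → [-46, 21, -38, 33, 34, 36, 19, 38]
Insert -42:
  append -42 at index 8 → [-46, 21, -38, 33, 34, 36, 19, 38, -42]
  -42 < parent 33 at index 3, swap → [-46, 21, -38, -42, 34, 36, 19, 38, 33]
  -42 < parent 21 at index 1, swap → [-46, -42, -38, 21, 34, 36, 19, 38, 33]
Insert -33:
  append -33 at index 9 → [-46, -42, -38, 21, 34, 36, 19, 38, 33, -33]
  -33 < parent 34 at index 4, swap → [-46, -42, -38, 21, -33, 36, 19, 38, 33, 34]
resulting array: [-46, -42, -38, 21, -33, 36, 19, 38, 33, 34]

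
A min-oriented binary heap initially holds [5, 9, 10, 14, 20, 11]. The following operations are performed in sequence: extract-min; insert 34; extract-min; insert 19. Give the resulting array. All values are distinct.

[10, 11, 19, 14, 20, 34]

extract-min → returns 5:
  remove root 5; move last element 11 to root → [11, 9, 10, 14, 20]
  11 vs smaller child 9 at index 1, swap → [9, 11, 10, 14, 20]
insert 34:
  append 34 at index 5 → [9, 11, 10, 14, 20, 34] (no swap needed)
extract-min → returns 9:
  remove root 9; move last element 34 to root → [34, 11, 10, 14, 20]
  34 vs smaller child 10 at index 2, swap → [10, 11, 34, 14, 20]
insert 19:
  append 19 at index 5 → [10, 11, 34, 14, 20, 19]
  19 < parent 34 at index 2, swap → [10, 11, 19, 14, 20, 34]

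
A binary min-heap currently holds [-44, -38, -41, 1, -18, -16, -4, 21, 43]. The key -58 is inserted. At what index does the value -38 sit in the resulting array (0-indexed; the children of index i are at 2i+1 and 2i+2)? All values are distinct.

4

append -58 at index 9 → [-44, -38, -41, 1, -18, -16, -4, 21, 43, -58]
-58 < parent -18 at index 4, swap → [-44, -38, -41, 1, -58, -16, -4, 21, 43, -18]
-58 < parent -38 at index 1, swap → [-44, -58, -41, 1, -38, -16, -4, 21, 43, -18]
-58 < parent -44 at index 0, swap → [-58, -44, -41, 1, -38, -16, -4, 21, 43, -18]
resulting array: [-58, -44, -41, 1, -38, -16, -4, 21, 43, -18]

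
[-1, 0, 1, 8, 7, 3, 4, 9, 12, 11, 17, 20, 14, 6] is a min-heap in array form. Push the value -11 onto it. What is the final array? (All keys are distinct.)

[-11, 0, -1, 8, 7, 3, 1, 9, 12, 11, 17, 20, 14, 6, 4]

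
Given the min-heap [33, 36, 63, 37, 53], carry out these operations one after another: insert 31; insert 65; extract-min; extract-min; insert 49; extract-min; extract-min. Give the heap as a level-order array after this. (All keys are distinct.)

insert 31:
  append 31 at index 5 → [33, 36, 63, 37, 53, 31]
  31 < parent 63 at index 2, swap → [33, 36, 31, 37, 53, 63]
  31 < parent 33 at index 0, swap → [31, 36, 33, 37, 53, 63]
insert 65:
  append 65 at index 6 → [31, 36, 33, 37, 53, 63, 65] (no swap needed)
extract-min → returns 31:
  remove root 31; move last element 65 to root → [65, 36, 33, 37, 53, 63]
  65 vs smaller child 33 at index 2, swap → [33, 36, 65, 37, 53, 63]
  65 vs only child 63 at index 5, swap → [33, 36, 63, 37, 53, 65]
extract-min → returns 33:
  remove root 33; move last element 65 to root → [65, 36, 63, 37, 53]
  65 vs smaller child 36 at index 1, swap → [36, 65, 63, 37, 53]
  65 vs smaller child 37 at index 3, swap → [36, 37, 63, 65, 53]
insert 49:
  append 49 at index 5 → [36, 37, 63, 65, 53, 49]
  49 < parent 63 at index 2, swap → [36, 37, 49, 65, 53, 63]
extract-min → returns 36:
  remove root 36; move last element 63 to root → [63, 37, 49, 65, 53]
  63 vs smaller child 37 at index 1, swap → [37, 63, 49, 65, 53]
  63 vs smaller child 53 at index 4, swap → [37, 53, 49, 65, 63]
extract-min → returns 37:
  remove root 37; move last element 63 to root → [63, 53, 49, 65]
  63 vs smaller child 49 at index 2, swap → [49, 53, 63, 65]

[49, 53, 63, 65]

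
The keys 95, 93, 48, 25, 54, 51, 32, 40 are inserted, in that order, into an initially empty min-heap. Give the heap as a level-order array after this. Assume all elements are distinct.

[25, 40, 32, 48, 54, 93, 51, 95]

Insert 95:
  append 95 at index 0 → [95] (no swap needed)
Insert 93:
  append 93 at index 1 → [95, 93]
  93 < parent 95 at index 0, swap → [93, 95]
Insert 48:
  append 48 at index 2 → [93, 95, 48]
  48 < parent 93 at index 0, swap → [48, 95, 93]
Insert 25:
  append 25 at index 3 → [48, 95, 93, 25]
  25 < parent 95 at index 1, swap → [48, 25, 93, 95]
  25 < parent 48 at index 0, swap → [25, 48, 93, 95]
Insert 54:
  append 54 at index 4 → [25, 48, 93, 95, 54] (no swap needed)
Insert 51:
  append 51 at index 5 → [25, 48, 93, 95, 54, 51]
  51 < parent 93 at index 2, swap → [25, 48, 51, 95, 54, 93]
Insert 32:
  append 32 at index 6 → [25, 48, 51, 95, 54, 93, 32]
  32 < parent 51 at index 2, swap → [25, 48, 32, 95, 54, 93, 51]
Insert 40:
  append 40 at index 7 → [25, 48, 32, 95, 54, 93, 51, 40]
  40 < parent 95 at index 3, swap → [25, 48, 32, 40, 54, 93, 51, 95]
  40 < parent 48 at index 1, swap → [25, 40, 32, 48, 54, 93, 51, 95]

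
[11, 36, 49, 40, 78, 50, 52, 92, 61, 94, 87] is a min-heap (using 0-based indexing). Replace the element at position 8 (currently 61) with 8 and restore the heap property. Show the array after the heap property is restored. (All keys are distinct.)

set index 8 from 61 to 8 → [11, 36, 49, 40, 78, 50, 52, 92, 8, 94, 87]
8 < parent 40 at index 3, swap → [11, 36, 49, 8, 78, 50, 52, 92, 40, 94, 87]
8 < parent 36 at index 1, swap → [11, 8, 49, 36, 78, 50, 52, 92, 40, 94, 87]
8 < parent 11 at index 0, swap → [8, 11, 49, 36, 78, 50, 52, 92, 40, 94, 87]

[8, 11, 49, 36, 78, 50, 52, 92, 40, 94, 87]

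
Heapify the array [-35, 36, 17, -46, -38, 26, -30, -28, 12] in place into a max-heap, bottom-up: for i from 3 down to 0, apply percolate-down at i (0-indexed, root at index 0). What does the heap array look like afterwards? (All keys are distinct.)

[36, 12, 26, -28, -38, 17, -30, -35, -46]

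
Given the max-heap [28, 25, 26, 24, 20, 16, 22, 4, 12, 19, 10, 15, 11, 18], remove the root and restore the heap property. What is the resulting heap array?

[26, 25, 22, 24, 20, 16, 18, 4, 12, 19, 10, 15, 11]

remove root 28; move last element 18 to root → [18, 25, 26, 24, 20, 16, 22, 4, 12, 19, 10, 15, 11]
18 vs larger child 26 at index 2, swap → [26, 25, 18, 24, 20, 16, 22, 4, 12, 19, 10, 15, 11]
18 vs larger child 22 at index 6, swap → [26, 25, 22, 24, 20, 16, 18, 4, 12, 19, 10, 15, 11]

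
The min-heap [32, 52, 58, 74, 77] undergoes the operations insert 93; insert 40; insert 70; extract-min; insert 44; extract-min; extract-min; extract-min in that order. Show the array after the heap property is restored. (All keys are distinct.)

insert 93:
  append 93 at index 5 → [32, 52, 58, 74, 77, 93] (no swap needed)
insert 40:
  append 40 at index 6 → [32, 52, 58, 74, 77, 93, 40]
  40 < parent 58 at index 2, swap → [32, 52, 40, 74, 77, 93, 58]
insert 70:
  append 70 at index 7 → [32, 52, 40, 74, 77, 93, 58, 70]
  70 < parent 74 at index 3, swap → [32, 52, 40, 70, 77, 93, 58, 74]
extract-min → returns 32:
  remove root 32; move last element 74 to root → [74, 52, 40, 70, 77, 93, 58]
  74 vs smaller child 40 at index 2, swap → [40, 52, 74, 70, 77, 93, 58]
  74 vs smaller child 58 at index 6, swap → [40, 52, 58, 70, 77, 93, 74]
insert 44:
  append 44 at index 7 → [40, 52, 58, 70, 77, 93, 74, 44]
  44 < parent 70 at index 3, swap → [40, 52, 58, 44, 77, 93, 74, 70]
  44 < parent 52 at index 1, swap → [40, 44, 58, 52, 77, 93, 74, 70]
extract-min → returns 40:
  remove root 40; move last element 70 to root → [70, 44, 58, 52, 77, 93, 74]
  70 vs smaller child 44 at index 1, swap → [44, 70, 58, 52, 77, 93, 74]
  70 vs smaller child 52 at index 3, swap → [44, 52, 58, 70, 77, 93, 74]
extract-min → returns 44:
  remove root 44; move last element 74 to root → [74, 52, 58, 70, 77, 93]
  74 vs smaller child 52 at index 1, swap → [52, 74, 58, 70, 77, 93]
  74 vs smaller child 70 at index 3, swap → [52, 70, 58, 74, 77, 93]
extract-min → returns 52:
  remove root 52; move last element 93 to root → [93, 70, 58, 74, 77]
  93 vs smaller child 58 at index 2, swap → [58, 70, 93, 74, 77]

[58, 70, 93, 74, 77]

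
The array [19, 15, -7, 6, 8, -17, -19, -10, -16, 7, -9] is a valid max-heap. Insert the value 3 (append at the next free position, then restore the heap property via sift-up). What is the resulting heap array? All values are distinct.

append 3 at index 11 → [19, 15, -7, 6, 8, -17, -19, -10, -16, 7, -9, 3]
3 > parent -17 at index 5, swap → [19, 15, -7, 6, 8, 3, -19, -10, -16, 7, -9, -17]
3 > parent -7 at index 2, swap → [19, 15, 3, 6, 8, -7, -19, -10, -16, 7, -9, -17]

[19, 15, 3, 6, 8, -7, -19, -10, -16, 7, -9, -17]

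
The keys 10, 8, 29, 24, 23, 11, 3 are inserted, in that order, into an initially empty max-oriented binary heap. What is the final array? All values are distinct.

[29, 24, 11, 8, 23, 10, 3]

Insert 10:
  append 10 at index 0 → [10] (no swap needed)
Insert 8:
  append 8 at index 1 → [10, 8] (no swap needed)
Insert 29:
  append 29 at index 2 → [10, 8, 29]
  29 > parent 10 at index 0, swap → [29, 8, 10]
Insert 24:
  append 24 at index 3 → [29, 8, 10, 24]
  24 > parent 8 at index 1, swap → [29, 24, 10, 8]
Insert 23:
  append 23 at index 4 → [29, 24, 10, 8, 23] (no swap needed)
Insert 11:
  append 11 at index 5 → [29, 24, 10, 8, 23, 11]
  11 > parent 10 at index 2, swap → [29, 24, 11, 8, 23, 10]
Insert 3:
  append 3 at index 6 → [29, 24, 11, 8, 23, 10, 3] (no swap needed)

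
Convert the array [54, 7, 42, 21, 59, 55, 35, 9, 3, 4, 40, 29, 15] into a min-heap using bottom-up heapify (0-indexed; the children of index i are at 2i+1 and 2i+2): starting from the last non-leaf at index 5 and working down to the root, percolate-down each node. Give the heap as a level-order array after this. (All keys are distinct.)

[3, 4, 15, 7, 40, 29, 35, 9, 21, 59, 54, 42, 55]

sift down from index 5:
  55 vs smaller child 15 at index 12, swap → [54, 7, 42, 21, 59, 15, 35, 9, 3, 4, 40, 29, 55]
sift down from index 4:
  59 vs smaller child 4 at index 9, swap → [54, 7, 42, 21, 4, 15, 35, 9, 3, 59, 40, 29, 55]
sift down from index 3:
  21 vs smaller child 3 at index 8, swap → [54, 7, 42, 3, 4, 15, 35, 9, 21, 59, 40, 29, 55]
sift down from index 2:
  42 vs smaller child 15 at index 5, swap → [54, 7, 15, 3, 4, 42, 35, 9, 21, 59, 40, 29, 55]
  42 vs smaller child 29 at index 11, swap → [54, 7, 15, 3, 4, 29, 35, 9, 21, 59, 40, 42, 55]
sift down from index 1:
  7 vs smaller child 3 at index 3, swap → [54, 3, 15, 7, 4, 29, 35, 9, 21, 59, 40, 42, 55]
sift down from index 0:
  54 vs smaller child 3 at index 1, swap → [3, 54, 15, 7, 4, 29, 35, 9, 21, 59, 40, 42, 55]
  54 vs smaller child 4 at index 4, swap → [3, 4, 15, 7, 54, 29, 35, 9, 21, 59, 40, 42, 55]
  54 vs smaller child 40 at index 10, swap → [3, 4, 15, 7, 40, 29, 35, 9, 21, 59, 54, 42, 55]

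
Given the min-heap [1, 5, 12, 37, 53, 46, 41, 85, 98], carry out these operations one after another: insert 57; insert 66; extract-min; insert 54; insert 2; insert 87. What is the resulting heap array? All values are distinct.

[2, 37, 5, 66, 53, 12, 41, 85, 98, 57, 54, 46, 87]

insert 57:
  append 57 at index 9 → [1, 5, 12, 37, 53, 46, 41, 85, 98, 57] (no swap needed)
insert 66:
  append 66 at index 10 → [1, 5, 12, 37, 53, 46, 41, 85, 98, 57, 66] (no swap needed)
extract-min → returns 1:
  remove root 1; move last element 66 to root → [66, 5, 12, 37, 53, 46, 41, 85, 98, 57]
  66 vs smaller child 5 at index 1, swap → [5, 66, 12, 37, 53, 46, 41, 85, 98, 57]
  66 vs smaller child 37 at index 3, swap → [5, 37, 12, 66, 53, 46, 41, 85, 98, 57]
insert 54:
  append 54 at index 10 → [5, 37, 12, 66, 53, 46, 41, 85, 98, 57, 54] (no swap needed)
insert 2:
  append 2 at index 11 → [5, 37, 12, 66, 53, 46, 41, 85, 98, 57, 54, 2]
  2 < parent 46 at index 5, swap → [5, 37, 12, 66, 53, 2, 41, 85, 98, 57, 54, 46]
  2 < parent 12 at index 2, swap → [5, 37, 2, 66, 53, 12, 41, 85, 98, 57, 54, 46]
  2 < parent 5 at index 0, swap → [2, 37, 5, 66, 53, 12, 41, 85, 98, 57, 54, 46]
insert 87:
  append 87 at index 12 → [2, 37, 5, 66, 53, 12, 41, 85, 98, 57, 54, 46, 87] (no swap needed)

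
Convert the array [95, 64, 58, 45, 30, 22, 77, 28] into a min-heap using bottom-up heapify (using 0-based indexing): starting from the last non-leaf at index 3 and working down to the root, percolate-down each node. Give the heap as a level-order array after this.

sift down from index 3:
  45 vs only child 28 at index 7, swap → [95, 64, 58, 28, 30, 22, 77, 45]
sift down from index 2:
  58 vs smaller child 22 at index 5, swap → [95, 64, 22, 28, 30, 58, 77, 45]
sift down from index 1:
  64 vs smaller child 28 at index 3, swap → [95, 28, 22, 64, 30, 58, 77, 45]
  64 vs only child 45 at index 7, swap → [95, 28, 22, 45, 30, 58, 77, 64]
sift down from index 0:
  95 vs smaller child 22 at index 2, swap → [22, 28, 95, 45, 30, 58, 77, 64]
  95 vs smaller child 58 at index 5, swap → [22, 28, 58, 45, 30, 95, 77, 64]

[22, 28, 58, 45, 30, 95, 77, 64]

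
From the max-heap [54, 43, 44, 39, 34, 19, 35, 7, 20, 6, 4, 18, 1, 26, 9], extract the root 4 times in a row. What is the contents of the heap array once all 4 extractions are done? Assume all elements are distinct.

[35, 34, 26, 20, 6, 19, 18, 7, 9, 1, 4]

extract-max #1 returns 54:
  remove root 54; move last element 9 to root → [9, 43, 44, 39, 34, 19, 35, 7, 20, 6, 4, 18, 1, 26]
  9 vs larger child 44 at index 2, swap → [44, 43, 9, 39, 34, 19, 35, 7, 20, 6, 4, 18, 1, 26]
  9 vs larger child 35 at index 6, swap → [44, 43, 35, 39, 34, 19, 9, 7, 20, 6, 4, 18, 1, 26]
  9 vs only child 26 at index 13, swap → [44, 43, 35, 39, 34, 19, 26, 7, 20, 6, 4, 18, 1, 9]
extract-max #2 returns 44:
  remove root 44; move last element 9 to root → [9, 43, 35, 39, 34, 19, 26, 7, 20, 6, 4, 18, 1]
  9 vs larger child 43 at index 1, swap → [43, 9, 35, 39, 34, 19, 26, 7, 20, 6, 4, 18, 1]
  9 vs larger child 39 at index 3, swap → [43, 39, 35, 9, 34, 19, 26, 7, 20, 6, 4, 18, 1]
  9 vs larger child 20 at index 8, swap → [43, 39, 35, 20, 34, 19, 26, 7, 9, 6, 4, 18, 1]
extract-max #3 returns 43:
  remove root 43; move last element 1 to root → [1, 39, 35, 20, 34, 19, 26, 7, 9, 6, 4, 18]
  1 vs larger child 39 at index 1, swap → [39, 1, 35, 20, 34, 19, 26, 7, 9, 6, 4, 18]
  1 vs larger child 34 at index 4, swap → [39, 34, 35, 20, 1, 19, 26, 7, 9, 6, 4, 18]
  1 vs larger child 6 at index 9, swap → [39, 34, 35, 20, 6, 19, 26, 7, 9, 1, 4, 18]
extract-max #4 returns 39:
  remove root 39; move last element 18 to root → [18, 34, 35, 20, 6, 19, 26, 7, 9, 1, 4]
  18 vs larger child 35 at index 2, swap → [35, 34, 18, 20, 6, 19, 26, 7, 9, 1, 4]
  18 vs larger child 26 at index 6, swap → [35, 34, 26, 20, 6, 19, 18, 7, 9, 1, 4]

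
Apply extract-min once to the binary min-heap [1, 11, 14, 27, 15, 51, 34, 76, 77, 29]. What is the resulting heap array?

remove root 1; move last element 29 to root → [29, 11, 14, 27, 15, 51, 34, 76, 77]
29 vs smaller child 11 at index 1, swap → [11, 29, 14, 27, 15, 51, 34, 76, 77]
29 vs smaller child 15 at index 4, swap → [11, 15, 14, 27, 29, 51, 34, 76, 77]

[11, 15, 14, 27, 29, 51, 34, 76, 77]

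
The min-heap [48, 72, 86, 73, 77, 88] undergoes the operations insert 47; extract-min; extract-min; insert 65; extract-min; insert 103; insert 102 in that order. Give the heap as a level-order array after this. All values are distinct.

[72, 73, 86, 88, 77, 103, 102]

insert 47:
  append 47 at index 6 → [48, 72, 86, 73, 77, 88, 47]
  47 < parent 86 at index 2, swap → [48, 72, 47, 73, 77, 88, 86]
  47 < parent 48 at index 0, swap → [47, 72, 48, 73, 77, 88, 86]
extract-min → returns 47:
  remove root 47; move last element 86 to root → [86, 72, 48, 73, 77, 88]
  86 vs smaller child 48 at index 2, swap → [48, 72, 86, 73, 77, 88]
extract-min → returns 48:
  remove root 48; move last element 88 to root → [88, 72, 86, 73, 77]
  88 vs smaller child 72 at index 1, swap → [72, 88, 86, 73, 77]
  88 vs smaller child 73 at index 3, swap → [72, 73, 86, 88, 77]
insert 65:
  append 65 at index 5 → [72, 73, 86, 88, 77, 65]
  65 < parent 86 at index 2, swap → [72, 73, 65, 88, 77, 86]
  65 < parent 72 at index 0, swap → [65, 73, 72, 88, 77, 86]
extract-min → returns 65:
  remove root 65; move last element 86 to root → [86, 73, 72, 88, 77]
  86 vs smaller child 72 at index 2, swap → [72, 73, 86, 88, 77]
insert 103:
  append 103 at index 5 → [72, 73, 86, 88, 77, 103] (no swap needed)
insert 102:
  append 102 at index 6 → [72, 73, 86, 88, 77, 103, 102] (no swap needed)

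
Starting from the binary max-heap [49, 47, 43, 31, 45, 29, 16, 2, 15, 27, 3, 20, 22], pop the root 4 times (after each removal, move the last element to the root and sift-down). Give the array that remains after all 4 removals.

extract-max #1 returns 49:
  remove root 49; move last element 22 to root → [22, 47, 43, 31, 45, 29, 16, 2, 15, 27, 3, 20]
  22 vs larger child 47 at index 1, swap → [47, 22, 43, 31, 45, 29, 16, 2, 15, 27, 3, 20]
  22 vs larger child 45 at index 4, swap → [47, 45, 43, 31, 22, 29, 16, 2, 15, 27, 3, 20]
  22 vs larger child 27 at index 9, swap → [47, 45, 43, 31, 27, 29, 16, 2, 15, 22, 3, 20]
extract-max #2 returns 47:
  remove root 47; move last element 20 to root → [20, 45, 43, 31, 27, 29, 16, 2, 15, 22, 3]
  20 vs larger child 45 at index 1, swap → [45, 20, 43, 31, 27, 29, 16, 2, 15, 22, 3]
  20 vs larger child 31 at index 3, swap → [45, 31, 43, 20, 27, 29, 16, 2, 15, 22, 3]
extract-max #3 returns 45:
  remove root 45; move last element 3 to root → [3, 31, 43, 20, 27, 29, 16, 2, 15, 22]
  3 vs larger child 43 at index 2, swap → [43, 31, 3, 20, 27, 29, 16, 2, 15, 22]
  3 vs larger child 29 at index 5, swap → [43, 31, 29, 20, 27, 3, 16, 2, 15, 22]
extract-max #4 returns 43:
  remove root 43; move last element 22 to root → [22, 31, 29, 20, 27, 3, 16, 2, 15]
  22 vs larger child 31 at index 1, swap → [31, 22, 29, 20, 27, 3, 16, 2, 15]
  22 vs larger child 27 at index 4, swap → [31, 27, 29, 20, 22, 3, 16, 2, 15]

[31, 27, 29, 20, 22, 3, 16, 2, 15]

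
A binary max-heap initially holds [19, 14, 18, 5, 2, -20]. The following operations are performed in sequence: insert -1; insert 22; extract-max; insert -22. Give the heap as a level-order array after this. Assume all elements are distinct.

[19, 14, 18, 5, 2, -20, -1, -22]

insert -1:
  append -1 at index 6 → [19, 14, 18, 5, 2, -20, -1] (no swap needed)
insert 22:
  append 22 at index 7 → [19, 14, 18, 5, 2, -20, -1, 22]
  22 > parent 5 at index 3, swap → [19, 14, 18, 22, 2, -20, -1, 5]
  22 > parent 14 at index 1, swap → [19, 22, 18, 14, 2, -20, -1, 5]
  22 > parent 19 at index 0, swap → [22, 19, 18, 14, 2, -20, -1, 5]
extract-max → returns 22:
  remove root 22; move last element 5 to root → [5, 19, 18, 14, 2, -20, -1]
  5 vs larger child 19 at index 1, swap → [19, 5, 18, 14, 2, -20, -1]
  5 vs larger child 14 at index 3, swap → [19, 14, 18, 5, 2, -20, -1]
insert -22:
  append -22 at index 7 → [19, 14, 18, 5, 2, -20, -1, -22] (no swap needed)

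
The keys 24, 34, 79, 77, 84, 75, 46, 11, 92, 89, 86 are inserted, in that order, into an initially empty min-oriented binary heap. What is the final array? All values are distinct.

[11, 24, 46, 34, 84, 79, 75, 77, 92, 89, 86]

Insert 24:
  append 24 at index 0 → [24] (no swap needed)
Insert 34:
  append 34 at index 1 → [24, 34] (no swap needed)
Insert 79:
  append 79 at index 2 → [24, 34, 79] (no swap needed)
Insert 77:
  append 77 at index 3 → [24, 34, 79, 77] (no swap needed)
Insert 84:
  append 84 at index 4 → [24, 34, 79, 77, 84] (no swap needed)
Insert 75:
  append 75 at index 5 → [24, 34, 79, 77, 84, 75]
  75 < parent 79 at index 2, swap → [24, 34, 75, 77, 84, 79]
Insert 46:
  append 46 at index 6 → [24, 34, 75, 77, 84, 79, 46]
  46 < parent 75 at index 2, swap → [24, 34, 46, 77, 84, 79, 75]
Insert 11:
  append 11 at index 7 → [24, 34, 46, 77, 84, 79, 75, 11]
  11 < parent 77 at index 3, swap → [24, 34, 46, 11, 84, 79, 75, 77]
  11 < parent 34 at index 1, swap → [24, 11, 46, 34, 84, 79, 75, 77]
  11 < parent 24 at index 0, swap → [11, 24, 46, 34, 84, 79, 75, 77]
Insert 92:
  append 92 at index 8 → [11, 24, 46, 34, 84, 79, 75, 77, 92] (no swap needed)
Insert 89:
  append 89 at index 9 → [11, 24, 46, 34, 84, 79, 75, 77, 92, 89] (no swap needed)
Insert 86:
  append 86 at index 10 → [11, 24, 46, 34, 84, 79, 75, 77, 92, 89, 86] (no swap needed)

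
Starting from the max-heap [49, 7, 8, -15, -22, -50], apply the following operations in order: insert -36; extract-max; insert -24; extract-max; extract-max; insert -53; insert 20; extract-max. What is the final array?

[-15, -22, -24, -36, -50, -53]

insert -36:
  append -36 at index 6 → [49, 7, 8, -15, -22, -50, -36] (no swap needed)
extract-max → returns 49:
  remove root 49; move last element -36 to root → [-36, 7, 8, -15, -22, -50]
  -36 vs larger child 8 at index 2, swap → [8, 7, -36, -15, -22, -50]
insert -24:
  append -24 at index 6 → [8, 7, -36, -15, -22, -50, -24]
  -24 > parent -36 at index 2, swap → [8, 7, -24, -15, -22, -50, -36]
extract-max → returns 8:
  remove root 8; move last element -36 to root → [-36, 7, -24, -15, -22, -50]
  -36 vs larger child 7 at index 1, swap → [7, -36, -24, -15, -22, -50]
  -36 vs larger child -15 at index 3, swap → [7, -15, -24, -36, -22, -50]
extract-max → returns 7:
  remove root 7; move last element -50 to root → [-50, -15, -24, -36, -22]
  -50 vs larger child -15 at index 1, swap → [-15, -50, -24, -36, -22]
  -50 vs larger child -22 at index 4, swap → [-15, -22, -24, -36, -50]
insert -53:
  append -53 at index 5 → [-15, -22, -24, -36, -50, -53] (no swap needed)
insert 20:
  append 20 at index 6 → [-15, -22, -24, -36, -50, -53, 20]
  20 > parent -24 at index 2, swap → [-15, -22, 20, -36, -50, -53, -24]
  20 > parent -15 at index 0, swap → [20, -22, -15, -36, -50, -53, -24]
extract-max → returns 20:
  remove root 20; move last element -24 to root → [-24, -22, -15, -36, -50, -53]
  -24 vs larger child -15 at index 2, swap → [-15, -22, -24, -36, -50, -53]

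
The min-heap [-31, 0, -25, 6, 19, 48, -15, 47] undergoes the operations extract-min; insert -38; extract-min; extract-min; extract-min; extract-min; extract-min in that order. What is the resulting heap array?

extract-min → returns -31:
  remove root -31; move last element 47 to root → [47, 0, -25, 6, 19, 48, -15]
  47 vs smaller child -25 at index 2, swap → [-25, 0, 47, 6, 19, 48, -15]
  47 vs smaller child -15 at index 6, swap → [-25, 0, -15, 6, 19, 48, 47]
insert -38:
  append -38 at index 7 → [-25, 0, -15, 6, 19, 48, 47, -38]
  -38 < parent 6 at index 3, swap → [-25, 0, -15, -38, 19, 48, 47, 6]
  -38 < parent 0 at index 1, swap → [-25, -38, -15, 0, 19, 48, 47, 6]
  -38 < parent -25 at index 0, swap → [-38, -25, -15, 0, 19, 48, 47, 6]
extract-min → returns -38:
  remove root -38; move last element 6 to root → [6, -25, -15, 0, 19, 48, 47]
  6 vs smaller child -25 at index 1, swap → [-25, 6, -15, 0, 19, 48, 47]
  6 vs smaller child 0 at index 3, swap → [-25, 0, -15, 6, 19, 48, 47]
extract-min → returns -25:
  remove root -25; move last element 47 to root → [47, 0, -15, 6, 19, 48]
  47 vs smaller child -15 at index 2, swap → [-15, 0, 47, 6, 19, 48]
extract-min → returns -15:
  remove root -15; move last element 48 to root → [48, 0, 47, 6, 19]
  48 vs smaller child 0 at index 1, swap → [0, 48, 47, 6, 19]
  48 vs smaller child 6 at index 3, swap → [0, 6, 47, 48, 19]
extract-min → returns 0:
  remove root 0; move last element 19 to root → [19, 6, 47, 48]
  19 vs smaller child 6 at index 1, swap → [6, 19, 47, 48]
extract-min → returns 6:
  remove root 6; move last element 48 to root → [48, 19, 47]
  48 vs smaller child 19 at index 1, swap → [19, 48, 47]

[19, 48, 47]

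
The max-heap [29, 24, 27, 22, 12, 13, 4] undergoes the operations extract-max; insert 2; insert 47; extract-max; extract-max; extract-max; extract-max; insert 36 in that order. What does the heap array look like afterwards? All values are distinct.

extract-max → returns 29:
  remove root 29; move last element 4 to root → [4, 24, 27, 22, 12, 13]
  4 vs larger child 27 at index 2, swap → [27, 24, 4, 22, 12, 13]
  4 vs only child 13 at index 5, swap → [27, 24, 13, 22, 12, 4]
insert 2:
  append 2 at index 6 → [27, 24, 13, 22, 12, 4, 2] (no swap needed)
insert 47:
  append 47 at index 7 → [27, 24, 13, 22, 12, 4, 2, 47]
  47 > parent 22 at index 3, swap → [27, 24, 13, 47, 12, 4, 2, 22]
  47 > parent 24 at index 1, swap → [27, 47, 13, 24, 12, 4, 2, 22]
  47 > parent 27 at index 0, swap → [47, 27, 13, 24, 12, 4, 2, 22]
extract-max → returns 47:
  remove root 47; move last element 22 to root → [22, 27, 13, 24, 12, 4, 2]
  22 vs larger child 27 at index 1, swap → [27, 22, 13, 24, 12, 4, 2]
  22 vs larger child 24 at index 3, swap → [27, 24, 13, 22, 12, 4, 2]
extract-max → returns 27:
  remove root 27; move last element 2 to root → [2, 24, 13, 22, 12, 4]
  2 vs larger child 24 at index 1, swap → [24, 2, 13, 22, 12, 4]
  2 vs larger child 22 at index 3, swap → [24, 22, 13, 2, 12, 4]
extract-max → returns 24:
  remove root 24; move last element 4 to root → [4, 22, 13, 2, 12]
  4 vs larger child 22 at index 1, swap → [22, 4, 13, 2, 12]
  4 vs larger child 12 at index 4, swap → [22, 12, 13, 2, 4]
extract-max → returns 22:
  remove root 22; move last element 4 to root → [4, 12, 13, 2]
  4 vs larger child 13 at index 2, swap → [13, 12, 4, 2]
insert 36:
  append 36 at index 4 → [13, 12, 4, 2, 36]
  36 > parent 12 at index 1, swap → [13, 36, 4, 2, 12]
  36 > parent 13 at index 0, swap → [36, 13, 4, 2, 12]

[36, 13, 4, 2, 12]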